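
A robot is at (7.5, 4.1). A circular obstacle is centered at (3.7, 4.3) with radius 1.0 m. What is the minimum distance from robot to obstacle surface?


center_dist = sqrt((7.5-3.7)^2 + (4.1-4.3)^2)
= sqrt(14.44 + 0.04)
= 3.8053
min_dist = center_dist - radius = 3.8053 - 1.0 = 2.8053 m


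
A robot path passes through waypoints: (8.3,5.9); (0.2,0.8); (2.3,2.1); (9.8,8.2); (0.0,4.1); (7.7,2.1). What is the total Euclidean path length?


Segment lengths:
  seg1 = sqrt((-8.1)^2 + (-5.1)^2) = 9.5718
  seg2 = sqrt((2.1)^2 + (1.3)^2) = 2.4698
  seg3 = sqrt((7.5)^2 + (6.1)^2) = 9.6675
  seg4 = sqrt((-9.8)^2 + (-4.1)^2) = 10.6231
  seg5 = sqrt((7.7)^2 + (-2.0)^2) = 7.9555
Total = 40.2877


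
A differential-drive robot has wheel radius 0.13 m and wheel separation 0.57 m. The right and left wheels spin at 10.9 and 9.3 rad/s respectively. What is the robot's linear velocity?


vR = r*wR = 0.13*10.9 = 1.417 m/s
vL = r*wL = 0.13*9.3 = 1.209 m/s
v = (vR+vL)/2 = 1.313 m/s
omega = (vR-vL)/L = 0.3649 rad/s
linear velocity = 1.313 m/s


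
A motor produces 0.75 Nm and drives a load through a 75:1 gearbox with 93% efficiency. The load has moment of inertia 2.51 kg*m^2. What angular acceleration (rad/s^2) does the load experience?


tau_out = tau_motor * N * eta
= 0.75 * 75 * 0.93 = 52.3125 Nm
alpha = tau_out / I = 52.3125 / 2.51
= 20.8416 rad/s^2


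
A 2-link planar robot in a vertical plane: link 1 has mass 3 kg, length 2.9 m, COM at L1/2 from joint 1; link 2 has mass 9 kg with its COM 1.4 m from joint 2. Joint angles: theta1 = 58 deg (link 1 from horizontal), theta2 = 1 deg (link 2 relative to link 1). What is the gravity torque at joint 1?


Horizontal distance from joint 1 to link-1 COM:
  x_c1 = (L1/2)*cos(t1) = 1.45 * 0.5299 = 0.7684 m
Horizontal distance from joint 1 to link-2 COM:
  x_c2 = L1*cos(t1) + Lc2*cos(t1+t2)
       = 2.9*0.5299 + 1.4*0.515 = 2.2578 m
tau1 = m1*g*x_c1 + m2*g*x_c2
     = 3*9.81*0.7684 + 9*9.81*2.2578
     = 22.6135 + 199.3429
     = 221.9564 Nm


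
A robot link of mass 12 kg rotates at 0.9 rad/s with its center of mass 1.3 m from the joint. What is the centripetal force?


F = m * omega^2 * r
= 12 * 0.9^2 * 1.3
= 12 * 0.81 * 1.3
= 12.636 N


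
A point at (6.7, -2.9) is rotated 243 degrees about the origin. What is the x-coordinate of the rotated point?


x' = x*cos(theta) - y*sin(theta)
cos(243 deg) = -0.454, sin(243 deg) = -0.891
x' = 6.7 * -0.454 - -2.9 * -0.891
= -3.0417 - 2.5839
= -5.6257


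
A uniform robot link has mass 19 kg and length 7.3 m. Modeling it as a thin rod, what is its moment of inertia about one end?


I = (1/3) * m * L^2
= (1/3) * 19 * 7.3^2
= 0.333333 * 19 * 53.29
= 337.5033 kg*m^2


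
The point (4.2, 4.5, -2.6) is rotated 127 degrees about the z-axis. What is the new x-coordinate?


Rotation about z-axis: x' = x*cos(theta) - y*sin(theta)
= 4.2 * -0.6018 - 4.5 * 0.7986
= -6.1215


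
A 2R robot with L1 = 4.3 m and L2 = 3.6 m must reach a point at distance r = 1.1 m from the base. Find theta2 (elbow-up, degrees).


cos(theta2) = (r^2 - L1^2 - L2^2) / (2*L1*L2)
cos(theta2) = (1.21 - 18.49 - 12.96) / 30.96
cos(theta2) = -0.976744
theta2 = 167.6192 degrees


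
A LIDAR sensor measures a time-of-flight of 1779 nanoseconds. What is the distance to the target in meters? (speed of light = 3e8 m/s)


tof = 1779 ns = 1.779e-06 s
dist = c * tof / 2
= 3e8 * 1.779e-06 / 2
= 266.85 m


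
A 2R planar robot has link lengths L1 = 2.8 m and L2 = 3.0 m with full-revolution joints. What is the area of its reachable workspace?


r_max = L1 + L2 = 5.8 m
r_min = |L1 - L2| = 0.2 m
Area = pi*(r_max^2 - r_min^2)
= pi*(33.64 - 0.04)
= pi * 33.6
= 105.5575 m^2


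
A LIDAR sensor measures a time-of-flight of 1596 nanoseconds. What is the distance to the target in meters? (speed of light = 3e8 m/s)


tof = 1596 ns = 1.596e-06 s
dist = c * tof / 2
= 3e8 * 1.596e-06 / 2
= 239.4 m


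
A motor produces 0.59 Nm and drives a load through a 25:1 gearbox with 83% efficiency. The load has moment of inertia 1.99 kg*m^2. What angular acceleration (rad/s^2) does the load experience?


tau_out = tau_motor * N * eta
= 0.59 * 25 * 0.83 = 12.2425 Nm
alpha = tau_out / I = 12.2425 / 1.99
= 6.152 rad/s^2


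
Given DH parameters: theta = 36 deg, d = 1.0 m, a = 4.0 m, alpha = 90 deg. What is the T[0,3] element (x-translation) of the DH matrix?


T[0,3] = a * cos(theta)
= 4.0 * cos(36 deg)
= 4.0 * 0.809
= 3.2361


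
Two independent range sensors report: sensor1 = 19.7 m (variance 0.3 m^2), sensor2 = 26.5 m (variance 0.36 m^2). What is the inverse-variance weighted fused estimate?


w1 = (1/var1) / (1/var1 + 1/var2)
   = 3.3333 / (3.3333 + 2.7778) = 0.5455
w2 = 1 - w1 = 0.4545
fused = w1*s1 + w2*s2 = 10.7455 + 12.0455
= 22.7909 m


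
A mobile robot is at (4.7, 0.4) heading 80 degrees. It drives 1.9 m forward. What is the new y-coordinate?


y_new = y0 + d*sin(theta)
= 0.4 + 1.9*sin(80)
= 0.4 + 1.8711
= 2.2711


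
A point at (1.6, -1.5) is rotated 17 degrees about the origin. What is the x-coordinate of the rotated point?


x' = x*cos(theta) - y*sin(theta)
cos(17 deg) = 0.9563, sin(17 deg) = 0.2924
x' = 1.6 * 0.9563 - -1.5 * 0.2924
= 1.5301 - -0.4386
= 1.9686


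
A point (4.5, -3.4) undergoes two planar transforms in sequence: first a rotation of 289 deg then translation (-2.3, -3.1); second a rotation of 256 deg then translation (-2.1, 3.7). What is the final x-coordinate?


After transform 1:
x1 = cos(289)*4.5 - sin(289)*-3.4 + -2.3 = -4.0497
y1 = sin(289)*4.5 + cos(289)*-3.4 + -3.1 = -8.4618
After transform 2:
x2 = cos(256)*-4.0497 - sin(256)*-8.4618 + -2.1
= -9.3307


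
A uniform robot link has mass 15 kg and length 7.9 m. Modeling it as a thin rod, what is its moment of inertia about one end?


I = (1/3) * m * L^2
= (1/3) * 15 * 7.9^2
= 0.333333 * 15 * 62.41
= 312.05 kg*m^2


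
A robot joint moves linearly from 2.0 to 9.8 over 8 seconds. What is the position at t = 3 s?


s = t/T = 3/8 = 0.375
p(t) = p0 + (pf-p0)*s
= 2.0 + (9.8 - 2.0) * 0.375
= 4.925


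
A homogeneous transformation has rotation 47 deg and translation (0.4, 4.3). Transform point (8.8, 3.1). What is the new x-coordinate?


x' = cos(theta)*px - sin(theta)*py + tx
= 0.682*8.8 - 0.7314*3.1 + 0.4
= 4.1344


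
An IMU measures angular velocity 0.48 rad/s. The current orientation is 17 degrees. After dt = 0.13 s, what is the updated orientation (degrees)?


delta_theta = w * dt = 0.48 * 0.13 = 0.0624 rad
= 3.5753 deg
theta_new = 17 + 3.5753 = 20.5753 deg


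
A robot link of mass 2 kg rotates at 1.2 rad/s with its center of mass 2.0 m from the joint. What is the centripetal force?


F = m * omega^2 * r
= 2 * 1.2^2 * 2.0
= 2 * 1.44 * 2.0
= 5.76 N


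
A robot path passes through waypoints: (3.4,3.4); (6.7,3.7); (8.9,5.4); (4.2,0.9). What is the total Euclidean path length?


Segment lengths:
  seg1 = sqrt((3.3)^2 + (0.3)^2) = 3.3136
  seg2 = sqrt((2.2)^2 + (1.7)^2) = 2.7803
  seg3 = sqrt((-4.7)^2 + (-4.5)^2) = 6.5069
Total = 12.6008


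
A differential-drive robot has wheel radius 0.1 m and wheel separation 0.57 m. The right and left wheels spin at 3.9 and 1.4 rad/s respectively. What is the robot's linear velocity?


vR = r*wR = 0.1*3.9 = 0.39 m/s
vL = r*wL = 0.1*1.4 = 0.14 m/s
v = (vR+vL)/2 = 0.265 m/s
omega = (vR-vL)/L = 0.4386 rad/s
linear velocity = 0.265 m/s


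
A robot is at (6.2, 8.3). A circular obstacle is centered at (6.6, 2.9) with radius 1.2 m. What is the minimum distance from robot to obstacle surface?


center_dist = sqrt((6.2-6.6)^2 + (8.3-2.9)^2)
= sqrt(0.16 + 29.16)
= 5.4148
min_dist = center_dist - radius = 5.4148 - 1.2 = 4.2148 m


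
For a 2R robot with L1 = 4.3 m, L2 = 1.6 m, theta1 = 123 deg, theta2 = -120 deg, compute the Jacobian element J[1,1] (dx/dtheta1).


J[1,1] = -L1*sin(t1) - L2*sin(t1+t2)
= -4.3*sin(123) - 1.6*sin(3)
= -3.69


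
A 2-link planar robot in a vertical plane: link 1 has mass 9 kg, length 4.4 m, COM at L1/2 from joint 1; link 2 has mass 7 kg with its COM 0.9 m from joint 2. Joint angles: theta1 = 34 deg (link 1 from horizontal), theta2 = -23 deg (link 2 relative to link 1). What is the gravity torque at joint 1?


Horizontal distance from joint 1 to link-1 COM:
  x_c1 = (L1/2)*cos(t1) = 2.2 * 0.829 = 1.8239 m
Horizontal distance from joint 1 to link-2 COM:
  x_c2 = L1*cos(t1) + Lc2*cos(t1+t2)
       = 4.4*0.829 + 0.9*0.9816 = 4.5312 m
tau1 = m1*g*x_c1 + m2*g*x_c2
     = 9*9.81*1.8239 + 7*9.81*4.5312
     = 161.0306 + 311.1595
     = 472.1901 Nm


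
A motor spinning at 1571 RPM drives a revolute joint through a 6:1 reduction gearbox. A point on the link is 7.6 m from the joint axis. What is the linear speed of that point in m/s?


omega_motor = 1571 * 2*pi/60 = 164.5147 rad/s
omega_joint = omega_motor / 6 = 27.4191 rad/s
v = omega_joint * r = 27.4191 * 7.6
= 208.3853 m/s


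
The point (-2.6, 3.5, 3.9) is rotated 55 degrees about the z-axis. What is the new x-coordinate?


Rotation about z-axis: x' = x*cos(theta) - y*sin(theta)
= -2.6 * 0.5736 - 3.5 * 0.8192
= -4.3583


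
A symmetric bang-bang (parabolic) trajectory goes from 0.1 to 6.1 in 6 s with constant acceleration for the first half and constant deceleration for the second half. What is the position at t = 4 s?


Symmetric rest-to-rest: each phase covers (pf-p0)/2 in time T/2. 0.5*a*(T/2)^2 = (pf-p0)/2 => a = 4*(pf-p0)/T^2
a = 4*(6.1-0.1)/6^2 = 0.6667
t = 4 is in the deceleration phase (t > T/2).
p = pf - 0.5*a*(T-t)^2 = 6.1 - 0.5*0.6667*2^2
= 4.7667


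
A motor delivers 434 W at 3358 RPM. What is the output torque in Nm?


omega = 3358 * 2*pi/60 = 351.6489 rad/s
tau = P / omega = 434 / 351.6489
= 1.2342 Nm


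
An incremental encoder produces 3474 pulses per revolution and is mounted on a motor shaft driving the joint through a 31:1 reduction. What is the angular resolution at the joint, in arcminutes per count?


counts per rev = 3474
effective counts at joint = 3474 * 31 = 107694
resolution = 360*60 / 107694
= 0.2006 arcmin/count


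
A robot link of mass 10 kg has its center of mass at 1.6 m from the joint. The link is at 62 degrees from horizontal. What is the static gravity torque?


tau = m*g*L*cos(angle)
= 10 * 9.81 * 1.6 * cos(62 deg)
= 10 * 9.81 * 1.6 * 0.4695
= 73.6883 Nm


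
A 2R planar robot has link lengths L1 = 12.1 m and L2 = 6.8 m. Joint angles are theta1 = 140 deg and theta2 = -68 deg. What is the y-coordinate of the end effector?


Convert angles to radians: theta1 = 2.4435, theta2 = -1.1868
y = L1*sin(theta1) + L2*sin(theta1+theta2)
y = 7.7777 + 6.4672
y = 14.2449


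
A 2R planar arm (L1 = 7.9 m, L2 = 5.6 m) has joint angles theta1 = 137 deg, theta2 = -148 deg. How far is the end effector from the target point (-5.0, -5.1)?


End effector via forward kinematics:
x = L1*cos(t1) + L2*cos(t1+t2) = -0.2806
y = L1*sin(t1) + L2*sin(t1+t2) = 4.3193
Distance to target:
d = sqrt((-5.0 - -0.2806)^2 + (-5.1 - 4.3193)^2)
= sqrt(22.2729 + 88.7224)
= 10.5354 m


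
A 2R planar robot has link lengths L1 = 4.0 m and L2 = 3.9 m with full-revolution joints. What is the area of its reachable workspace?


r_max = L1 + L2 = 7.9 m
r_min = |L1 - L2| = 0.1 m
Area = pi*(r_max^2 - r_min^2)
= pi*(62.41 - 0.01)
= pi * 62.4
= 196.0354 m^2


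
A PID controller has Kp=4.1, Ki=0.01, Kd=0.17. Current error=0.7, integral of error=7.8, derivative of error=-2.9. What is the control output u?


u = Kp*e + Ki*int(e) + Kd*de/dt
= 4.1*0.7 + 0.01*7.8 + 0.17*(-2.9)
= 2.87 + 0.078 + -0.493
= 2.455


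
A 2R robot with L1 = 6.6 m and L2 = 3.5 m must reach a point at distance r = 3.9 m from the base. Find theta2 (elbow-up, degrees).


cos(theta2) = (r^2 - L1^2 - L2^2) / (2*L1*L2)
cos(theta2) = (15.21 - 43.56 - 12.25) / 46.2
cos(theta2) = -0.878788
theta2 = 151.4965 degrees


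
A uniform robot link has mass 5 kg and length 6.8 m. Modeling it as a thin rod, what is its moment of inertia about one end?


I = (1/3) * m * L^2
= (1/3) * 5 * 6.8^2
= 0.333333 * 5 * 46.24
= 77.0667 kg*m^2


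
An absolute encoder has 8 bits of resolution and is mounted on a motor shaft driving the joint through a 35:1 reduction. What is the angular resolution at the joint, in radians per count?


counts = 2^8 = 256
effective counts at joint = 256 * 35 = 8960
resolution = 2*pi / 8960
= 7.0125e-04 rad/count


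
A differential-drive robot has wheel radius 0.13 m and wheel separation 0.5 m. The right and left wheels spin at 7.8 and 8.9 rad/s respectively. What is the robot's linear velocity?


vR = r*wR = 0.13*7.8 = 1.014 m/s
vL = r*wL = 0.13*8.9 = 1.157 m/s
v = (vR+vL)/2 = 1.0855 m/s
omega = (vR-vL)/L = -0.286 rad/s
linear velocity = 1.0855 m/s


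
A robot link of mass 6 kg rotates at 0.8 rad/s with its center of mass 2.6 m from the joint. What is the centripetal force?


F = m * omega^2 * r
= 6 * 0.8^2 * 2.6
= 6 * 0.64 * 2.6
= 9.984 N


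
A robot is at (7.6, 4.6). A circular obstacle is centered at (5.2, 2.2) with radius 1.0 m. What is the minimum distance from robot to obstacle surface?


center_dist = sqrt((7.6-5.2)^2 + (4.6-2.2)^2)
= sqrt(5.76 + 5.76)
= 3.3941
min_dist = center_dist - radius = 3.3941 - 1.0 = 2.3941 m


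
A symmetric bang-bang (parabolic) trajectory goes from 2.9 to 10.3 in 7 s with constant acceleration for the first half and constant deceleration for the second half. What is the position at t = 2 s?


Symmetric rest-to-rest: each phase covers (pf-p0)/2 in time T/2. 0.5*a*(T/2)^2 = (pf-p0)/2 => a = 4*(pf-p0)/T^2
a = 4*(10.3-2.9)/7^2 = 0.6041
t = 2 is in the acceleration phase (t <= T/2).
p = p0 + 0.5*a*t^2 = 2.9 + 0.5*0.6041*2^2
= 4.1082


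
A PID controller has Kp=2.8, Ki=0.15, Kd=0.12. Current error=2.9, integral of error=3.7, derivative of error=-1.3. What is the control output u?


u = Kp*e + Ki*int(e) + Kd*de/dt
= 2.8*2.9 + 0.15*3.7 + 0.12*(-1.3)
= 8.12 + 0.555 + -0.156
= 8.519


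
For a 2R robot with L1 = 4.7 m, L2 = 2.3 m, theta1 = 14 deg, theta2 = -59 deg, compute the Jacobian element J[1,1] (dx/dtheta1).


J[1,1] = -L1*sin(t1) - L2*sin(t1+t2)
= -4.7*sin(14) - 2.3*sin(-45)
= 0.4893


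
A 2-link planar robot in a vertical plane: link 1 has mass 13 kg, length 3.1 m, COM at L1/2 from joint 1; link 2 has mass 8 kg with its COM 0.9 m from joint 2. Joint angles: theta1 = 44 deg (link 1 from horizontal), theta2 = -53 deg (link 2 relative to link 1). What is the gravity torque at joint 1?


Horizontal distance from joint 1 to link-1 COM:
  x_c1 = (L1/2)*cos(t1) = 1.55 * 0.7193 = 1.115 m
Horizontal distance from joint 1 to link-2 COM:
  x_c2 = L1*cos(t1) + Lc2*cos(t1+t2)
       = 3.1*0.7193 + 0.9*0.9877 = 3.1189 m
tau1 = m1*g*x_c1 + m2*g*x_c2
     = 13*9.81*1.115 + 8*9.81*3.1189
     = 142.193 + 244.7691
     = 386.9621 Nm


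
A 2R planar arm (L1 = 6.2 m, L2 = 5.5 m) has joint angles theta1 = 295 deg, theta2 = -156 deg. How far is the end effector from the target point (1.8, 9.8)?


End effector via forward kinematics:
x = L1*cos(t1) + L2*cos(t1+t2) = -1.5307
y = L1*sin(t1) + L2*sin(t1+t2) = -2.0108
Distance to target:
d = sqrt((1.8 - -1.5307)^2 + (9.8 - -2.0108)^2)
= sqrt(11.0934 + 139.4946)
= 12.2714 m


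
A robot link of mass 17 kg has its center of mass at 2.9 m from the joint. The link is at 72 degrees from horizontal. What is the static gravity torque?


tau = m*g*L*cos(angle)
= 17 * 9.81 * 2.9 * cos(72 deg)
= 17 * 9.81 * 2.9 * 0.309
= 149.4508 Nm


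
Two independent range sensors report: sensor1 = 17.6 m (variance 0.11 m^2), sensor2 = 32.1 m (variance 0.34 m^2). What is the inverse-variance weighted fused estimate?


w1 = (1/var1) / (1/var1 + 1/var2)
   = 9.0909 / (9.0909 + 2.9412) = 0.7556
w2 = 1 - w1 = 0.2444
fused = w1*s1 + w2*s2 = 13.2978 + 7.8467
= 21.1444 m


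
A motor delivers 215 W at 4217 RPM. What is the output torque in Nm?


omega = 4217 * 2*pi/60 = 441.6032 rad/s
tau = P / omega = 215 / 441.6032
= 0.4869 Nm


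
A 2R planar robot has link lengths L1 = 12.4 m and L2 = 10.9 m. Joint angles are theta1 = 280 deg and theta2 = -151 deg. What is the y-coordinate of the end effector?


Convert angles to radians: theta1 = 4.8869, theta2 = -2.6354
y = L1*sin(theta1) + L2*sin(theta1+theta2)
y = -12.2116 + 8.4709
y = -3.7407


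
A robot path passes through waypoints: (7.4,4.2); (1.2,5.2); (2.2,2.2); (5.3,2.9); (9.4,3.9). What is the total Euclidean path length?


Segment lengths:
  seg1 = sqrt((-6.2)^2 + (1.0)^2) = 6.2801
  seg2 = sqrt((1.0)^2 + (-3.0)^2) = 3.1623
  seg3 = sqrt((3.1)^2 + (0.7)^2) = 3.178
  seg4 = sqrt((4.1)^2 + (1.0)^2) = 4.2202
Total = 16.8406


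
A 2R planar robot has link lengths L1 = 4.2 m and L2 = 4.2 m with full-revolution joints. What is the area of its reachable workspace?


r_max = L1 + L2 = 8.4 m
r_min = |L1 - L2| = 0.0 m
Area = pi*(r_max^2 - r_min^2)
= pi*(70.56 - 0.0)
= pi * 70.56
= 221.6708 m^2


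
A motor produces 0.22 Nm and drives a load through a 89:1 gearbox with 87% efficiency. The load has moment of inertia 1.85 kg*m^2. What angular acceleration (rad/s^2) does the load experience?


tau_out = tau_motor * N * eta
= 0.22 * 89 * 0.87 = 17.0346 Nm
alpha = tau_out / I = 17.0346 / 1.85
= 9.2079 rad/s^2


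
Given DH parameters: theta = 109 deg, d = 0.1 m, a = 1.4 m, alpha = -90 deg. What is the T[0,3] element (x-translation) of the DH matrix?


T[0,3] = a * cos(theta)
= 1.4 * cos(109 deg)
= 1.4 * -0.3256
= -0.4558


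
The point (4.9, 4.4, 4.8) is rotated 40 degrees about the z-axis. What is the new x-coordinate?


Rotation about z-axis: x' = x*cos(theta) - y*sin(theta)
= 4.9 * 0.766 - 4.4 * 0.6428
= 0.9254


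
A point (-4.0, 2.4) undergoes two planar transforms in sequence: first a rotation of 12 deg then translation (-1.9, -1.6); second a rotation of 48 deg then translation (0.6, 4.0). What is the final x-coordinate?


After transform 1:
x1 = cos(12)*-4.0 - sin(12)*2.4 + -1.9 = -6.3116
y1 = sin(12)*-4.0 + cos(12)*2.4 + -1.6 = -0.0841
After transform 2:
x2 = cos(48)*-6.3116 - sin(48)*-0.0841 + 0.6
= -3.5608


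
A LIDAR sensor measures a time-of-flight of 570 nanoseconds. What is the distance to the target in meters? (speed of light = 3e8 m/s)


tof = 570 ns = 5.7e-07 s
dist = c * tof / 2
= 3e8 * 5.7e-07 / 2
= 85.5 m


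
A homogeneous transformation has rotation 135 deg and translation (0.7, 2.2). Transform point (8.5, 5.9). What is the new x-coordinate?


x' = cos(theta)*px - sin(theta)*py + tx
= -0.7071*8.5 - 0.7071*5.9 + 0.7
= -9.4823


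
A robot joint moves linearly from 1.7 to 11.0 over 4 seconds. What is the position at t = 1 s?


s = t/T = 1/4 = 0.25
p(t) = p0 + (pf-p0)*s
= 1.7 + (11.0 - 1.7) * 0.25
= 4.025


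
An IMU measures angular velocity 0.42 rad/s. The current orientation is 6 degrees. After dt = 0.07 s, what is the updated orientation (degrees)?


delta_theta = w * dt = 0.42 * 0.07 = 0.0294 rad
= 1.6845 deg
theta_new = 6 + 1.6845 = 7.6845 deg


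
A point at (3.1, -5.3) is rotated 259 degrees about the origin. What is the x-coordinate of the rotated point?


x' = x*cos(theta) - y*sin(theta)
cos(259 deg) = -0.1908, sin(259 deg) = -0.9816
x' = 3.1 * -0.1908 - -5.3 * -0.9816
= -0.5915 - 5.2026
= -5.7941


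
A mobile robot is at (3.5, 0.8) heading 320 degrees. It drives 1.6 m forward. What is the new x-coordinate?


x_new = x0 + d*cos(theta)
= 3.5 + 1.6*cos(320)
= 3.5 + 1.2257
= 4.7257


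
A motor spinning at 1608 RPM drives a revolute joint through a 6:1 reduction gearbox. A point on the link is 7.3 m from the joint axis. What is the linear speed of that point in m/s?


omega_motor = 1608 * 2*pi/60 = 168.3894 rad/s
omega_joint = omega_motor / 6 = 28.0649 rad/s
v = omega_joint * r = 28.0649 * 7.3
= 204.8737 m/s


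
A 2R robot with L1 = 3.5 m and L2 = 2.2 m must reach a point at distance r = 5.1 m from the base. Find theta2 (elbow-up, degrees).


cos(theta2) = (r^2 - L1^2 - L2^2) / (2*L1*L2)
cos(theta2) = (26.01 - 12.25 - 4.84) / 15.4
cos(theta2) = 0.579221
theta2 = 54.6042 degrees


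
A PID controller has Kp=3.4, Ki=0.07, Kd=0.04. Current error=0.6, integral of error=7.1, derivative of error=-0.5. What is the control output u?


u = Kp*e + Ki*int(e) + Kd*de/dt
= 3.4*0.6 + 0.07*7.1 + 0.04*(-0.5)
= 2.04 + 0.497 + -0.02
= 2.517


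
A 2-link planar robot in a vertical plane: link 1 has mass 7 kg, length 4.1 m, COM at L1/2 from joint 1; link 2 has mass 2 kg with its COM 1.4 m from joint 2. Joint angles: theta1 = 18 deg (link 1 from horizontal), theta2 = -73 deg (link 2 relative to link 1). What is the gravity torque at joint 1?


Horizontal distance from joint 1 to link-1 COM:
  x_c1 = (L1/2)*cos(t1) = 2.05 * 0.9511 = 1.9497 m
Horizontal distance from joint 1 to link-2 COM:
  x_c2 = L1*cos(t1) + Lc2*cos(t1+t2)
       = 4.1*0.9511 + 1.4*0.5736 = 4.7023 m
tau1 = m1*g*x_c1 + m2*g*x_c2
     = 7*9.81*1.9497 + 2*9.81*4.7023
     = 133.8836 + 92.2599
     = 226.1434 Nm


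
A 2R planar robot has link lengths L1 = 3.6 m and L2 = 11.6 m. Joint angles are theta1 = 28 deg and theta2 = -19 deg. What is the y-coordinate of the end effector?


Convert angles to radians: theta1 = 0.4887, theta2 = -0.3316
y = L1*sin(theta1) + L2*sin(theta1+theta2)
y = 1.6901 + 1.8146
y = 3.5047


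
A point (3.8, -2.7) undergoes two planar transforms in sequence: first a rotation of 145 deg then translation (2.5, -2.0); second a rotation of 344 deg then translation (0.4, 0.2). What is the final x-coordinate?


After transform 1:
x1 = cos(145)*3.8 - sin(145)*-2.7 + 2.5 = 0.9359
y1 = sin(145)*3.8 + cos(145)*-2.7 + -2.0 = 2.3913
After transform 2:
x2 = cos(344)*0.9359 - sin(344)*2.3913 + 0.4
= 1.9588


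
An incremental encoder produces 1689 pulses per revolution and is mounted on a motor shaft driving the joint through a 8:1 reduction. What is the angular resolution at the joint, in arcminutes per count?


counts per rev = 1689
effective counts at joint = 1689 * 8 = 13512
resolution = 360*60 / 13512
= 1.5986 arcmin/count


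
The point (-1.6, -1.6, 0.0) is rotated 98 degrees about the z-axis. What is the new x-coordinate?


Rotation about z-axis: x' = x*cos(theta) - y*sin(theta)
= -1.6 * -0.1392 - -1.6 * 0.9903
= 1.8071


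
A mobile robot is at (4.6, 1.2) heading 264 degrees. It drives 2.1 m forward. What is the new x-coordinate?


x_new = x0 + d*cos(theta)
= 4.6 + 2.1*cos(264)
= 4.6 + -0.2195
= 4.3805


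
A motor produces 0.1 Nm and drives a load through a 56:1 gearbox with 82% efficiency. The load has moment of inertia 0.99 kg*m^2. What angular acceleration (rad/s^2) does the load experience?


tau_out = tau_motor * N * eta
= 0.1 * 56 * 0.82 = 4.592 Nm
alpha = tau_out / I = 4.592 / 0.99
= 4.6384 rad/s^2


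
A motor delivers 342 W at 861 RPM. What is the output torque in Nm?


omega = 861 * 2*pi/60 = 90.1637 rad/s
tau = P / omega = 342 / 90.1637
= 3.7931 Nm


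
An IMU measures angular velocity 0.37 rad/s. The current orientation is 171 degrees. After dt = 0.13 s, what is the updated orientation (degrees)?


delta_theta = w * dt = 0.37 * 0.13 = 0.0481 rad
= 2.7559 deg
theta_new = 171 + 2.7559 = 173.7559 deg


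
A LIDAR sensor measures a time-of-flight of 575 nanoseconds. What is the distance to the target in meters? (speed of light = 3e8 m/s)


tof = 575 ns = 5.75e-07 s
dist = c * tof / 2
= 3e8 * 5.75e-07 / 2
= 86.25 m


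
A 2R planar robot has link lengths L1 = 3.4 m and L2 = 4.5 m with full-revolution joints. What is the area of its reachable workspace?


r_max = L1 + L2 = 7.9 m
r_min = |L1 - L2| = 1.1 m
Area = pi*(r_max^2 - r_min^2)
= pi*(62.41 - 1.21)
= pi * 61.2
= 192.2655 m^2


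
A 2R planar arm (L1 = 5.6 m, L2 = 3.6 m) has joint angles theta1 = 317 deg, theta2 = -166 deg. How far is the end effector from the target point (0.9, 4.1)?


End effector via forward kinematics:
x = L1*cos(t1) + L2*cos(t1+t2) = 0.9469
y = L1*sin(t1) + L2*sin(t1+t2) = -2.0739
Distance to target:
d = sqrt((0.9 - 0.9469)^2 + (4.1 - -2.0739)^2)
= sqrt(0.0022 + 38.1167)
= 6.1741 m


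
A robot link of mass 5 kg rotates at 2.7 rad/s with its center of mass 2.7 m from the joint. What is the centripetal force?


F = m * omega^2 * r
= 5 * 2.7^2 * 2.7
= 5 * 7.29 * 2.7
= 98.415 N


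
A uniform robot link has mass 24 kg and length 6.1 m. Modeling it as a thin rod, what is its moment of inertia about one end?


I = (1/3) * m * L^2
= (1/3) * 24 * 6.1^2
= 0.333333 * 24 * 37.21
= 297.68 kg*m^2


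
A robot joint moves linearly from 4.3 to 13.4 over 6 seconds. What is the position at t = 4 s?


s = t/T = 4/6 = 0.6667
p(t) = p0 + (pf-p0)*s
= 4.3 + (13.4 - 4.3) * 0.6667
= 10.3667


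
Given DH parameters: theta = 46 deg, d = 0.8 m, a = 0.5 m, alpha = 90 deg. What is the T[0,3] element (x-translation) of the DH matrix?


T[0,3] = a * cos(theta)
= 0.5 * cos(46 deg)
= 0.5 * 0.6947
= 0.3473


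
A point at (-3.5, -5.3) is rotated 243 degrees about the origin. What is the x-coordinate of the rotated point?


x' = x*cos(theta) - y*sin(theta)
cos(243 deg) = -0.454, sin(243 deg) = -0.891
x' = -3.5 * -0.454 - -5.3 * -0.891
= 1.589 - 4.7223
= -3.1334


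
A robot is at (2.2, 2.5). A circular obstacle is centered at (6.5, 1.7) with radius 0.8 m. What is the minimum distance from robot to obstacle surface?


center_dist = sqrt((2.2-6.5)^2 + (2.5-1.7)^2)
= sqrt(18.49 + 0.64)
= 4.3738
min_dist = center_dist - radius = 4.3738 - 0.8 = 3.5738 m


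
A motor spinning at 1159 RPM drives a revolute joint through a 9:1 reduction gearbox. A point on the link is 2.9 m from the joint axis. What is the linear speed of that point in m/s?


omega_motor = 1159 * 2*pi/60 = 121.3702 rad/s
omega_joint = omega_motor / 9 = 13.4856 rad/s
v = omega_joint * r = 13.4856 * 2.9
= 39.1082 m/s


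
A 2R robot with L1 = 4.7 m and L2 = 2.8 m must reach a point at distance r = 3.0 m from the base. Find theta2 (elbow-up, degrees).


cos(theta2) = (r^2 - L1^2 - L2^2) / (2*L1*L2)
cos(theta2) = (9.0 - 22.09 - 7.84) / 26.32
cos(theta2) = -0.795213
theta2 = 142.6754 degrees


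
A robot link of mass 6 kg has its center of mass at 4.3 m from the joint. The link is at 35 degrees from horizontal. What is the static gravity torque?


tau = m*g*L*cos(angle)
= 6 * 9.81 * 4.3 * cos(35 deg)
= 6 * 9.81 * 4.3 * 0.8192
= 207.3257 Nm


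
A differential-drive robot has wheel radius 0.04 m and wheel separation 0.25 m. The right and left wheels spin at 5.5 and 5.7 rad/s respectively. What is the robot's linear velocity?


vR = r*wR = 0.04*5.5 = 0.22 m/s
vL = r*wL = 0.04*5.7 = 0.228 m/s
v = (vR+vL)/2 = 0.224 m/s
omega = (vR-vL)/L = -0.032 rad/s
linear velocity = 0.224 m/s


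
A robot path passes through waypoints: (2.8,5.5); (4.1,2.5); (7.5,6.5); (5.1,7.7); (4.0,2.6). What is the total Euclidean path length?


Segment lengths:
  seg1 = sqrt((1.3)^2 + (-3.0)^2) = 3.2696
  seg2 = sqrt((3.4)^2 + (4.0)^2) = 5.2498
  seg3 = sqrt((-2.4)^2 + (1.2)^2) = 2.6833
  seg4 = sqrt((-1.1)^2 + (-5.1)^2) = 5.2173
Total = 16.4199


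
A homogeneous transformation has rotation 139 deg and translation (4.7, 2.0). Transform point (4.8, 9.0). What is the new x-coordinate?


x' = cos(theta)*px - sin(theta)*py + tx
= -0.7547*4.8 - 0.6561*9.0 + 4.7
= -4.8271


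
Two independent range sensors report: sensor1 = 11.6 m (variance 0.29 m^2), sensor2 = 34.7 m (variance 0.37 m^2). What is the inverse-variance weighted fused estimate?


w1 = (1/var1) / (1/var1 + 1/var2)
   = 3.4483 / (3.4483 + 2.7027) = 0.5606
w2 = 1 - w1 = 0.4394
fused = w1*s1 + w2*s2 = 6.503 + 15.247
= 21.75 m


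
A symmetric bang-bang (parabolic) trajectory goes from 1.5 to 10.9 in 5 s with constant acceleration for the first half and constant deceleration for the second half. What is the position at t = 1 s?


Symmetric rest-to-rest: each phase covers (pf-p0)/2 in time T/2. 0.5*a*(T/2)^2 = (pf-p0)/2 => a = 4*(pf-p0)/T^2
a = 4*(10.9-1.5)/5^2 = 1.504
t = 1 is in the acceleration phase (t <= T/2).
p = p0 + 0.5*a*t^2 = 1.5 + 0.5*1.504*1^2
= 2.252


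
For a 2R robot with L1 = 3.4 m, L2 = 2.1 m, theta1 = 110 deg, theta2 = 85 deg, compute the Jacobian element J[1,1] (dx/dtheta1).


J[1,1] = -L1*sin(t1) - L2*sin(t1+t2)
= -3.4*sin(110) - 2.1*sin(195)
= -2.6514


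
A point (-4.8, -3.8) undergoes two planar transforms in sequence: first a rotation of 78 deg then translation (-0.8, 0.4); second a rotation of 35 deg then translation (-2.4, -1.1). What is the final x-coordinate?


After transform 1:
x1 = cos(78)*-4.8 - sin(78)*-3.8 + -0.8 = 1.919
y1 = sin(78)*-4.8 + cos(78)*-3.8 + 0.4 = -5.0852
After transform 2:
x2 = cos(35)*1.919 - sin(35)*-5.0852 + -2.4
= 2.0887


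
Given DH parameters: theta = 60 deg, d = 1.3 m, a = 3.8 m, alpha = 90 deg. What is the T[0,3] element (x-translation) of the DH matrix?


T[0,3] = a * cos(theta)
= 3.8 * cos(60 deg)
= 3.8 * 0.5
= 1.9


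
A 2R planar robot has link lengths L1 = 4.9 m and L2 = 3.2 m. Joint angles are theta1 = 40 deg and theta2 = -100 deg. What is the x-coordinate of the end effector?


Convert angles to radians: theta1 = 0.6981, theta2 = -1.7453
x = L1*cos(theta1) + L2*cos(theta1+theta2)
x = 3.7536 + 1.6
x = 5.3536


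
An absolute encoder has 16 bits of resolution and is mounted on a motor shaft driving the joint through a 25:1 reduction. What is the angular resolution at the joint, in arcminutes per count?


counts = 2^16 = 65536
effective counts at joint = 65536 * 25 = 1638400
resolution = 360*60 / 1638400
= 0.0132 arcmin/count


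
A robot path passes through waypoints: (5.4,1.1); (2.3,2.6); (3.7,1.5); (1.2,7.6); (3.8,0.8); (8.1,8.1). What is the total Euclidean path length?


Segment lengths:
  seg1 = sqrt((-3.1)^2 + (1.5)^2) = 3.4438
  seg2 = sqrt((1.4)^2 + (-1.1)^2) = 1.7804
  seg3 = sqrt((-2.5)^2 + (6.1)^2) = 6.5924
  seg4 = sqrt((2.6)^2 + (-6.8)^2) = 7.2801
  seg5 = sqrt((4.3)^2 + (7.3)^2) = 8.4723
Total = 27.5691


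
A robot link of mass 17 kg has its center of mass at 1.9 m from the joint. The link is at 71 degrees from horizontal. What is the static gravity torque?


tau = m*g*L*cos(angle)
= 17 * 9.81 * 1.9 * cos(71 deg)
= 17 * 9.81 * 1.9 * 0.3256
= 103.1605 Nm


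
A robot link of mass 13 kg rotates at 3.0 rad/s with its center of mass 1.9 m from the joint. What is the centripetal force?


F = m * omega^2 * r
= 13 * 3.0^2 * 1.9
= 13 * 9.0 * 1.9
= 222.3 N


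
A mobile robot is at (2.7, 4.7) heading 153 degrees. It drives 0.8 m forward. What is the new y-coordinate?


y_new = y0 + d*sin(theta)
= 4.7 + 0.8*sin(153)
= 4.7 + 0.3632
= 5.0632


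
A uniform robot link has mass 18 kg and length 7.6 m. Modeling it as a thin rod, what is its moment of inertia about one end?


I = (1/3) * m * L^2
= (1/3) * 18 * 7.6^2
= 0.333333 * 18 * 57.76
= 346.56 kg*m^2


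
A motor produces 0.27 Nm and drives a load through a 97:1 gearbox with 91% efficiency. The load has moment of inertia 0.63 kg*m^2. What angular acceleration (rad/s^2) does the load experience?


tau_out = tau_motor * N * eta
= 0.27 * 97 * 0.91 = 23.8329 Nm
alpha = tau_out / I = 23.8329 / 0.63
= 37.83 rad/s^2


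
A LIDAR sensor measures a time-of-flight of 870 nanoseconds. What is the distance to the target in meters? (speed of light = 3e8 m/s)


tof = 870 ns = 8.7e-07 s
dist = c * tof / 2
= 3e8 * 8.7e-07 / 2
= 130.5 m


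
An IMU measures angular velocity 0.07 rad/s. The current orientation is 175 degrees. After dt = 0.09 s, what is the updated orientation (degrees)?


delta_theta = w * dt = 0.07 * 0.09 = 0.0063 rad
= 0.361 deg
theta_new = 175 + 0.361 = 175.361 deg


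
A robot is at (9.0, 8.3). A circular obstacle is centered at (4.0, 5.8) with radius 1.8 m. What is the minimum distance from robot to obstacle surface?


center_dist = sqrt((9.0-4.0)^2 + (8.3-5.8)^2)
= sqrt(25.0 + 6.25)
= 5.5902
min_dist = center_dist - radius = 5.5902 - 1.8 = 3.7902 m


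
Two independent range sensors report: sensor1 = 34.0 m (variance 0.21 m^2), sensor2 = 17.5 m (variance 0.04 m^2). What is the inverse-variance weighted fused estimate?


w1 = (1/var1) / (1/var1 + 1/var2)
   = 4.7619 / (4.7619 + 25.0) = 0.16
w2 = 1 - w1 = 0.84
fused = w1*s1 + w2*s2 = 5.44 + 14.7
= 20.14 m


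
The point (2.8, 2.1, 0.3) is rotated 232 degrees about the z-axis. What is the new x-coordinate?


Rotation about z-axis: x' = x*cos(theta) - y*sin(theta)
= 2.8 * -0.6157 - 2.1 * -0.788
= -0.069


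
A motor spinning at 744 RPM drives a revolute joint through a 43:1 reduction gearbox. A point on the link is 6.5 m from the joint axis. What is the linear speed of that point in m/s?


omega_motor = 744 * 2*pi/60 = 77.9115 rad/s
omega_joint = omega_motor / 43 = 1.8119 rad/s
v = omega_joint * r = 1.8119 * 6.5
= 11.7773 m/s


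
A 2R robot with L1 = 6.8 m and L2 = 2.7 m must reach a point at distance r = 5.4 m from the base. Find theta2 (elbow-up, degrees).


cos(theta2) = (r^2 - L1^2 - L2^2) / (2*L1*L2)
cos(theta2) = (29.16 - 46.24 - 7.29) / 36.72
cos(theta2) = -0.663671
theta2 = 131.5805 degrees


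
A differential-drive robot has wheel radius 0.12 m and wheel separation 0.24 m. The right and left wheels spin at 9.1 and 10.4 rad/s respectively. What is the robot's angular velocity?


vR = r*wR = 0.12*9.1 = 1.092 m/s
vL = r*wL = 0.12*10.4 = 1.248 m/s
v = (vR+vL)/2 = 1.17 m/s
omega = (vR-vL)/L = -0.65 rad/s
angular velocity = -0.65 rad/s


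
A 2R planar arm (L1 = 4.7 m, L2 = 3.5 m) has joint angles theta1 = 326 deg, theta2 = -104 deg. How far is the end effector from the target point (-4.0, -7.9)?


End effector via forward kinematics:
x = L1*cos(t1) + L2*cos(t1+t2) = 1.2955
y = L1*sin(t1) + L2*sin(t1+t2) = -4.9702
Distance to target:
d = sqrt((-4.0 - 1.2955)^2 + (-7.9 - -4.9702)^2)
= sqrt(28.042 + 8.5839)
= 6.0519 m


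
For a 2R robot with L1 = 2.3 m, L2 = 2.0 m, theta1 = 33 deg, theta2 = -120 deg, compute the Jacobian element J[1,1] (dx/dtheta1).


J[1,1] = -L1*sin(t1) - L2*sin(t1+t2)
= -2.3*sin(33) - 2.0*sin(-87)
= 0.7446


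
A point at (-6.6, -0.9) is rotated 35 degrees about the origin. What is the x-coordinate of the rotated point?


x' = x*cos(theta) - y*sin(theta)
cos(35 deg) = 0.8192, sin(35 deg) = 0.5736
x' = -6.6 * 0.8192 - -0.9 * 0.5736
= -5.4064 - -0.5162
= -4.8902


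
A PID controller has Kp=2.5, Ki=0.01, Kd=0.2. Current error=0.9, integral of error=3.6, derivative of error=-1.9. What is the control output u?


u = Kp*e + Ki*int(e) + Kd*de/dt
= 2.5*0.9 + 0.01*3.6 + 0.2*(-1.9)
= 2.25 + 0.036 + -0.38
= 1.906


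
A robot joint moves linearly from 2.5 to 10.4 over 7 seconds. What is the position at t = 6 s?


s = t/T = 6/7 = 0.8571
p(t) = p0 + (pf-p0)*s
= 2.5 + (10.4 - 2.5) * 0.8571
= 9.2714


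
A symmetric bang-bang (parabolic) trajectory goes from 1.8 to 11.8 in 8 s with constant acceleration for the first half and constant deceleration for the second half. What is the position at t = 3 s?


Symmetric rest-to-rest: each phase covers (pf-p0)/2 in time T/2. 0.5*a*(T/2)^2 = (pf-p0)/2 => a = 4*(pf-p0)/T^2
a = 4*(11.8-1.8)/8^2 = 0.625
t = 3 is in the acceleration phase (t <= T/2).
p = p0 + 0.5*a*t^2 = 1.8 + 0.5*0.625*3^2
= 4.6125


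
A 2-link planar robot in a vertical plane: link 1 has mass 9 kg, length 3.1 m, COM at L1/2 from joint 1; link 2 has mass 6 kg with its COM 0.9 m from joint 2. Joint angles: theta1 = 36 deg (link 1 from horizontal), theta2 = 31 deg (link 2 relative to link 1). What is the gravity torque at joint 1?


Horizontal distance from joint 1 to link-1 COM:
  x_c1 = (L1/2)*cos(t1) = 1.55 * 0.809 = 1.254 m
Horizontal distance from joint 1 to link-2 COM:
  x_c2 = L1*cos(t1) + Lc2*cos(t1+t2)
       = 3.1*0.809 + 0.9*0.3907 = 2.8596 m
tau1 = m1*g*x_c1 + m2*g*x_c2
     = 9*9.81*1.254 + 6*9.81*2.8596
     = 110.7136 + 168.3167
     = 279.0303 Nm


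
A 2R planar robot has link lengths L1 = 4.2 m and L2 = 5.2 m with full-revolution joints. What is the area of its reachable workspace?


r_max = L1 + L2 = 9.4 m
r_min = |L1 - L2| = 1.0 m
Area = pi*(r_max^2 - r_min^2)
= pi*(88.36 - 1.0)
= pi * 87.36
= 274.4495 m^2


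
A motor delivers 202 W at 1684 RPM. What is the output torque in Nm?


omega = 1684 * 2*pi/60 = 176.3481 rad/s
tau = P / omega = 202 / 176.3481
= 1.1455 Nm


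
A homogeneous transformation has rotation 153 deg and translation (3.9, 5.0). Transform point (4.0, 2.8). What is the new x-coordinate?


x' = cos(theta)*px - sin(theta)*py + tx
= -0.891*4.0 - 0.454*2.8 + 3.9
= -0.9352


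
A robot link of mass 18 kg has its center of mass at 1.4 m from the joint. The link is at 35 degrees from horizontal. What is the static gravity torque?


tau = m*g*L*cos(angle)
= 18 * 9.81 * 1.4 * cos(35 deg)
= 18 * 9.81 * 1.4 * 0.8192
= 202.5042 Nm


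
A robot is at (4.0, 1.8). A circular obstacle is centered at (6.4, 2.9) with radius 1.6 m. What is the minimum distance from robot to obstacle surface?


center_dist = sqrt((4.0-6.4)^2 + (1.8-2.9)^2)
= sqrt(5.76 + 1.21)
= 2.6401
min_dist = center_dist - radius = 2.6401 - 1.6 = 1.0401 m


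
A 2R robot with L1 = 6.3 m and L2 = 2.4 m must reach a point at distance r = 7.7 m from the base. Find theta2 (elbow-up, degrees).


cos(theta2) = (r^2 - L1^2 - L2^2) / (2*L1*L2)
cos(theta2) = (59.29 - 39.69 - 5.76) / 30.24
cos(theta2) = 0.457672
theta2 = 62.763 degrees


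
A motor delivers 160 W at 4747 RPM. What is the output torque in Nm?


omega = 4747 * 2*pi/60 = 497.1047 rad/s
tau = P / omega = 160 / 497.1047
= 0.3219 Nm


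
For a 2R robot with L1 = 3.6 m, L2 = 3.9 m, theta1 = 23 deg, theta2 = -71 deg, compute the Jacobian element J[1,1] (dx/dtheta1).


J[1,1] = -L1*sin(t1) - L2*sin(t1+t2)
= -3.6*sin(23) - 3.9*sin(-48)
= 1.4916


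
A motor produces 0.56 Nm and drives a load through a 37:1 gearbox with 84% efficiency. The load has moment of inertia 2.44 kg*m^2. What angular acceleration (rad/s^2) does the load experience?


tau_out = tau_motor * N * eta
= 0.56 * 37 * 0.84 = 17.4048 Nm
alpha = tau_out / I = 17.4048 / 2.44
= 7.1331 rad/s^2


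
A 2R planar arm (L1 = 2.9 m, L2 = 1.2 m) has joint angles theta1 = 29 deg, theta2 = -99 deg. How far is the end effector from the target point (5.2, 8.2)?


End effector via forward kinematics:
x = L1*cos(t1) + L2*cos(t1+t2) = 2.9468
y = L1*sin(t1) + L2*sin(t1+t2) = 0.2783
Distance to target:
d = sqrt((5.2 - 2.9468)^2 + (8.2 - 0.2783)^2)
= sqrt(5.0768 + 62.7531)
= 8.2359 m


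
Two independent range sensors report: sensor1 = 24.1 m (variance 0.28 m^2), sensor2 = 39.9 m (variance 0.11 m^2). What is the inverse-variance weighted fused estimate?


w1 = (1/var1) / (1/var1 + 1/var2)
   = 3.5714 / (3.5714 + 9.0909) = 0.2821
w2 = 1 - w1 = 0.7179
fused = w1*s1 + w2*s2 = 6.7974 + 28.6462
= 35.4436 m


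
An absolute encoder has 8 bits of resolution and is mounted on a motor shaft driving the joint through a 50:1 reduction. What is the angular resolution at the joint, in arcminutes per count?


counts = 2^8 = 256
effective counts at joint = 256 * 50 = 12800
resolution = 360*60 / 12800
= 1.6875 arcmin/count


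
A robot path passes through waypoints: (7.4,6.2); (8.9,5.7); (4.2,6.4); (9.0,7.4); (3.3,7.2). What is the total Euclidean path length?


Segment lengths:
  seg1 = sqrt((1.5)^2 + (-0.5)^2) = 1.5811
  seg2 = sqrt((-4.7)^2 + (0.7)^2) = 4.7518
  seg3 = sqrt((4.8)^2 + (1.0)^2) = 4.9031
  seg4 = sqrt((-5.7)^2 + (-0.2)^2) = 5.7035
Total = 16.9395


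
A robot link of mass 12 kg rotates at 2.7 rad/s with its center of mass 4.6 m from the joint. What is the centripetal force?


F = m * omega^2 * r
= 12 * 2.7^2 * 4.6
= 12 * 7.29 * 4.6
= 402.408 N


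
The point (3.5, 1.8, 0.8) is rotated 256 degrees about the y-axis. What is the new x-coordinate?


Rotation about y-axis: x' = x*cos(theta) + z*sin(theta)
= 3.5 * -0.2419 + 0.8 * -0.9703
= -1.623


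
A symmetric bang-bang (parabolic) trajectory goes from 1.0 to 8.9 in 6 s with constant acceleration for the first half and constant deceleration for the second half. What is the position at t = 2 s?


Symmetric rest-to-rest: each phase covers (pf-p0)/2 in time T/2. 0.5*a*(T/2)^2 = (pf-p0)/2 => a = 4*(pf-p0)/T^2
a = 4*(8.9-1.0)/6^2 = 0.8778
t = 2 is in the acceleration phase (t <= T/2).
p = p0 + 0.5*a*t^2 = 1.0 + 0.5*0.8778*2^2
= 2.7556
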